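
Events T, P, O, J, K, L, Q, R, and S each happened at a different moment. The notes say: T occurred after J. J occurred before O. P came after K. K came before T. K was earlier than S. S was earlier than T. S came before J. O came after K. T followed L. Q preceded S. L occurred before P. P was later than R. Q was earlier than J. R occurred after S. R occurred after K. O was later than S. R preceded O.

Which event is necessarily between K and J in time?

S

Tracing the constraints gives K → S → J, so S sits after K and before J.
No other event is forced both after K and before J.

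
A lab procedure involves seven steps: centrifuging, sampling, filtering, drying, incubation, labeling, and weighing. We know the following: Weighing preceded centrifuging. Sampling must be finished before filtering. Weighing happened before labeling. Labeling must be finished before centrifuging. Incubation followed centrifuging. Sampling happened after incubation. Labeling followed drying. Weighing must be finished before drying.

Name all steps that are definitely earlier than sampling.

Directly stated before sampling: incubation.
Centrifuging reaches sampling via centrifuging → incubation → sampling.
Drying reaches sampling via drying → labeling → centrifuging → incubation → sampling.
Labeling reaches sampling via labeling → centrifuging → incubation → sampling.
Likewise weighing reaches sampling by chaining the stated constraints.

centrifuging, drying, incubation, labeling, weighing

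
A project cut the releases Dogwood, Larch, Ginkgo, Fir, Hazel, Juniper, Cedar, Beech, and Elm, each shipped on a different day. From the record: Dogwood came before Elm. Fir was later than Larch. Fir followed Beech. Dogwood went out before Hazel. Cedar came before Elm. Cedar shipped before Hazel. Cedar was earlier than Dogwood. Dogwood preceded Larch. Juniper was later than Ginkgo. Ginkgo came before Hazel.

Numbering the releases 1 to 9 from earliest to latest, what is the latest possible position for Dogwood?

5

Dogwood must come before Elm, Fir, Hazel, and Larch — 4 releases forced after it.
Everything else can be placed before Dogwood in some valid order, so Dogwood can sit as late as position 9 − 4 = 5.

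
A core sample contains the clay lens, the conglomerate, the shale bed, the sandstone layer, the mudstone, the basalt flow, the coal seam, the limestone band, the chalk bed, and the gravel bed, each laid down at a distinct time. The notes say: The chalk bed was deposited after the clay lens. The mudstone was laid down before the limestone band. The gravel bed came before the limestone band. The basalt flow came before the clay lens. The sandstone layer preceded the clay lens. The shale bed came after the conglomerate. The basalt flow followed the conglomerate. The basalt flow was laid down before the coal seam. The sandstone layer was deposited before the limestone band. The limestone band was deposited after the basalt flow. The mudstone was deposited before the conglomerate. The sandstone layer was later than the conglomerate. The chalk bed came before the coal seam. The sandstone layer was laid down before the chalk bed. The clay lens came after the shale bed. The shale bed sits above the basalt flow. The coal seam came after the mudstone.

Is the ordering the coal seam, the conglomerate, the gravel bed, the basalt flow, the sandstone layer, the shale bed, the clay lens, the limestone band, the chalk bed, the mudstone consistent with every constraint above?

The constraints require the mudstone before the limestone band, but in the proposed sequence the limestone band appears ahead of the mudstone. That one violation is enough.

no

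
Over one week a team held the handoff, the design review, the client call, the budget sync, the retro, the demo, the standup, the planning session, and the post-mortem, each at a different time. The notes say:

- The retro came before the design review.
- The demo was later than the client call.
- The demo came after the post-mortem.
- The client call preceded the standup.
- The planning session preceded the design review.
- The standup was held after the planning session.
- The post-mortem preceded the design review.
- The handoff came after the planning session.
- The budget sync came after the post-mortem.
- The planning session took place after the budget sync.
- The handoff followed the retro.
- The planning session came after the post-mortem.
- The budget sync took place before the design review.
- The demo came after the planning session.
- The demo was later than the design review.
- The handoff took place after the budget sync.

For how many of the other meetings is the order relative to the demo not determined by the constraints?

2

Forced before the demo: the budget sync, the client call, the design review, the planning session, the post-mortem, and the retro.
That leaves the handoff and the standup with no forced order relative to the demo — 2.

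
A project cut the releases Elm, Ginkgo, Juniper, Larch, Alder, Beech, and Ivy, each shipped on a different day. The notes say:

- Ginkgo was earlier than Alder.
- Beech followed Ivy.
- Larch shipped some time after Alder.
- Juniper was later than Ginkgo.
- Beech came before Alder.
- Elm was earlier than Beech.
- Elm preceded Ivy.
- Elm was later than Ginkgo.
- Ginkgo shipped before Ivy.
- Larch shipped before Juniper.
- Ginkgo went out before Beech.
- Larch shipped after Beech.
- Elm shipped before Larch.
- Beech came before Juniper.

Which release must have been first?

Ginkgo

Ginkgo has a chain of constraints placing it before every other release, so Ginkgo must be first.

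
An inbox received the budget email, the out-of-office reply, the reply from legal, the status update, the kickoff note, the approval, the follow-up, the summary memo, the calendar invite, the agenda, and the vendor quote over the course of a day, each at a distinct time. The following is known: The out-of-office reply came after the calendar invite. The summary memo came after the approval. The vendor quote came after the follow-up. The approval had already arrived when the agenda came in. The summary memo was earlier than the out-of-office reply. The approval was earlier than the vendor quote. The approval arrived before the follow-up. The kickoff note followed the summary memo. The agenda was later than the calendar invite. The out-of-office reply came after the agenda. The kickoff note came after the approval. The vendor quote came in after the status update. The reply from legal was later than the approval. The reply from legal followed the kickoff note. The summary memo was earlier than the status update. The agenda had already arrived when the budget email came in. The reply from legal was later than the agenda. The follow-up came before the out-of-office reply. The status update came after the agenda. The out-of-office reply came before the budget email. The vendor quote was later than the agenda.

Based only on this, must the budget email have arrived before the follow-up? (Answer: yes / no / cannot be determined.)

no

Tracing the constraints gives the follow-up → the out-of-office reply → the budget email, so the follow-up must come before the budget email.
That means the budget email cannot be before the follow-up.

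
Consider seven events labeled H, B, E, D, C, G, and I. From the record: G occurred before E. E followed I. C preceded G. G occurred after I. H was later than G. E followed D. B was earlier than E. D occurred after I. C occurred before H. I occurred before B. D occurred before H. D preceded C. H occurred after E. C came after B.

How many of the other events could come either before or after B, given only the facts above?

Forced before B: I; forced after B: C, E, G, and H.
That leaves D with no forced order relative to B — 1.

1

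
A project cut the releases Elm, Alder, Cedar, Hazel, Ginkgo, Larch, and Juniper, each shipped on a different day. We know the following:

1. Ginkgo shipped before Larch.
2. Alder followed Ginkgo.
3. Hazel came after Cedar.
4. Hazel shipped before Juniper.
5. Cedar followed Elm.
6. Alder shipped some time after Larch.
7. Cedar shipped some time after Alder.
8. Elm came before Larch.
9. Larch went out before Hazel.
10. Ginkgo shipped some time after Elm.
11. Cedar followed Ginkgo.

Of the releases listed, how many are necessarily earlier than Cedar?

4

Directly stated before Cedar: Alder, Elm, and Ginkgo.
Larch reaches Cedar via Larch → Alder → Cedar.
That's Alder, Elm, Ginkgo, and Larch — 4 in all.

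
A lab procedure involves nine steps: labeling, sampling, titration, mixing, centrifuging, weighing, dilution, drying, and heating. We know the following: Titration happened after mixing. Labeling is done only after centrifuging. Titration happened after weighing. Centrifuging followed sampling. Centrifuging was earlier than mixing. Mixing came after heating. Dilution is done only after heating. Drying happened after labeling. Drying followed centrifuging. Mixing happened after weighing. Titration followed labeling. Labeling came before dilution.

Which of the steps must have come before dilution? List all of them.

centrifuging, heating, labeling, sampling

Directly stated before dilution: heating and labeling.
Centrifuging reaches dilution via centrifuging → labeling → dilution.
Sampling reaches dilution via sampling → centrifuging → labeling → dilution.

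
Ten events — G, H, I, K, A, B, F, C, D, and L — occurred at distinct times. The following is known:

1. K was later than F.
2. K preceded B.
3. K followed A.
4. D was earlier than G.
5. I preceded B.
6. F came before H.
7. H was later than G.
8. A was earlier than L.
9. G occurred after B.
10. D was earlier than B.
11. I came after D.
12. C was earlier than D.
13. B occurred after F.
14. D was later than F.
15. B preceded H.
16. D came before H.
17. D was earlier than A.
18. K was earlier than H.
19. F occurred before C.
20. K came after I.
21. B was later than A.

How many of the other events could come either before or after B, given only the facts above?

Forced before B: A, C, D, F, I, and K; forced after B: G and H.
That leaves L with no forced order relative to B — 1.

1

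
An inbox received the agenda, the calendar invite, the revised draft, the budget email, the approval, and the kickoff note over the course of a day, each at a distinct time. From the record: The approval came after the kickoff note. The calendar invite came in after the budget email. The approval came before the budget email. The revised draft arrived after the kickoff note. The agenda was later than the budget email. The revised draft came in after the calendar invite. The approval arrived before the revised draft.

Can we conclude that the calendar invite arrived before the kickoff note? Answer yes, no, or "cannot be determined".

Tracing the constraints gives the kickoff note → the approval → the budget email → the calendar invite, so the kickoff note must come before the calendar invite.
That means the calendar invite cannot be before the kickoff note.

no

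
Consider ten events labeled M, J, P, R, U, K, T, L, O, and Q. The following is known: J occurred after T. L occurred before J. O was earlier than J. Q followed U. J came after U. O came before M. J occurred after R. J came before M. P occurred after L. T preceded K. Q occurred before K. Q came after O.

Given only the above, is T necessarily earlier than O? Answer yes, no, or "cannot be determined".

No chain of stated constraints runs from T to O, and none runs from O to T either.
So the relative order of T and O is not fixed by the given facts.

cannot be determined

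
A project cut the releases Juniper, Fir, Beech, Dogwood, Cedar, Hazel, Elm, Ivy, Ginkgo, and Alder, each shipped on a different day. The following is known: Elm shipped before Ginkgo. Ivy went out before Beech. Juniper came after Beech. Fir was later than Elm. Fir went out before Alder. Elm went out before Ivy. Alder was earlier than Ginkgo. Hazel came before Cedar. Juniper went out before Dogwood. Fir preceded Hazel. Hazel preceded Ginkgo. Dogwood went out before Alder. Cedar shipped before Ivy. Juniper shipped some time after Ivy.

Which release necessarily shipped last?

Every other release has a chain of constraints placing it before Ginkgo, so Ginkgo is last.

Ginkgo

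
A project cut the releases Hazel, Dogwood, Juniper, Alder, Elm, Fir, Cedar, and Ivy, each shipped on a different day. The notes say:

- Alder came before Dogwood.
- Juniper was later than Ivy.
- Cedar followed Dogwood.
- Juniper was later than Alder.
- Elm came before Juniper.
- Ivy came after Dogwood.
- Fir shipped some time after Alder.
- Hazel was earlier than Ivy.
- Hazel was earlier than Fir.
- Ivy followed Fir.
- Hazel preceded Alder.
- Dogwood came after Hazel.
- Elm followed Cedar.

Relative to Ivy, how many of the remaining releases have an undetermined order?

2

Forced before Ivy: Alder, Dogwood, Fir, and Hazel; forced after Ivy: Juniper.
That leaves Cedar and Elm with no forced order relative to Ivy — 2.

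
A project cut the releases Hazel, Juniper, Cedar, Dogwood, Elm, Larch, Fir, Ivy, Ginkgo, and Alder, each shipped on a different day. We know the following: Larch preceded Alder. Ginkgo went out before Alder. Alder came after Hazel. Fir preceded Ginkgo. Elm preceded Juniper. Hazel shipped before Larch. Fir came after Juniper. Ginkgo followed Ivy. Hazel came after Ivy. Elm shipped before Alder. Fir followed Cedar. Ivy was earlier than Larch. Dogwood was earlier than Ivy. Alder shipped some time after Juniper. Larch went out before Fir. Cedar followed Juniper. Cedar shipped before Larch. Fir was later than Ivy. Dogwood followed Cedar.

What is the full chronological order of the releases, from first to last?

Elm, Juniper, Cedar, Dogwood, Ivy, Hazel, Larch, Fir, Ginkgo, Alder

The constraints fix every adjacent pair, so only one ordering works:
Elm → Juniper → Cedar → Dogwood → Ivy → Hazel → Larch → Fir → Ginkgo → Alder.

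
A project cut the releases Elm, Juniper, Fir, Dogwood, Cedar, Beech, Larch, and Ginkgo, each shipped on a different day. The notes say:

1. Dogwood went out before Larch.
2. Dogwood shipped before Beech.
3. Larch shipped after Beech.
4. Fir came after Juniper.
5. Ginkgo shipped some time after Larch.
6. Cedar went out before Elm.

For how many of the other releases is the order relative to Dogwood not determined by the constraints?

4

Forced after Dogwood: Beech, Ginkgo, and Larch.
That leaves Cedar, Elm, Fir, and Juniper with no forced order relative to Dogwood — 4.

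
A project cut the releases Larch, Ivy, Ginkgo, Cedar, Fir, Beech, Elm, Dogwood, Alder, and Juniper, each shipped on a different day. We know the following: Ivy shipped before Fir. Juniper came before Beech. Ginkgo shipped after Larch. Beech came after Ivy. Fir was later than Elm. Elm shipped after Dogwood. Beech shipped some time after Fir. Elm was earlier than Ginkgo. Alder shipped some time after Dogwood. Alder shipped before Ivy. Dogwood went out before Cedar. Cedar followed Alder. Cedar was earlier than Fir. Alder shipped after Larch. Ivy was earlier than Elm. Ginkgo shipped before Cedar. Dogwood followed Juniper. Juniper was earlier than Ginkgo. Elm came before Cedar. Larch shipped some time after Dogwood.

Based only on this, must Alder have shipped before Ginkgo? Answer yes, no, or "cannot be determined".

Chain the constraints: Alder → Ivy → Elm → Ginkgo. Each link is directly stated, so Alder comes before Ginkgo.

yes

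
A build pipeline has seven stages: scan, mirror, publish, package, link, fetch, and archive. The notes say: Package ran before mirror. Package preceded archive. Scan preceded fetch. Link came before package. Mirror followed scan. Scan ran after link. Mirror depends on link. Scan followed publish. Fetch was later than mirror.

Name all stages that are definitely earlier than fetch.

Directly stated before fetch: mirror and scan.
Link reaches fetch via link → mirror → fetch.
Package reaches fetch via package → mirror → fetch.
Publish reaches fetch via publish → scan → fetch.
No chain forces archive ahead of fetch.

link, mirror, package, publish, scan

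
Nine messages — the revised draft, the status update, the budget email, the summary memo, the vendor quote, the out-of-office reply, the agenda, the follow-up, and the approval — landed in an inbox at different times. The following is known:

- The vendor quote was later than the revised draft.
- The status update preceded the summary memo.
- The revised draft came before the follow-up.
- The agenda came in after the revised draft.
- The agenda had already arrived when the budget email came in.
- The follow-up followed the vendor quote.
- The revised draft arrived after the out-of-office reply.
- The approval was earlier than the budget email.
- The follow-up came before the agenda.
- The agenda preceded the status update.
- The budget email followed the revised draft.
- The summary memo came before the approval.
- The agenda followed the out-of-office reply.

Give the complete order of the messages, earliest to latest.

the out-of-office reply, the revised draft, the vendor quote, the follow-up, the agenda, the status update, the summary memo, the approval, the budget email

The constraints fix every adjacent pair, so only one ordering works:
the out-of-office reply → the revised draft → the vendor quote → the follow-up → the agenda → the status update → the summary memo → the approval → the budget email.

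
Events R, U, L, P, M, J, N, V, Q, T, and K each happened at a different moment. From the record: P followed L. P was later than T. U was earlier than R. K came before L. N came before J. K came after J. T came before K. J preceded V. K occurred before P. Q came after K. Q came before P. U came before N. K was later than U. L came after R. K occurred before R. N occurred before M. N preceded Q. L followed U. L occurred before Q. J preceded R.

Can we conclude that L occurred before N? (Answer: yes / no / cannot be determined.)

Tracing the constraints gives N → J → R → L, so N must come before L.
That means L cannot be before N.

no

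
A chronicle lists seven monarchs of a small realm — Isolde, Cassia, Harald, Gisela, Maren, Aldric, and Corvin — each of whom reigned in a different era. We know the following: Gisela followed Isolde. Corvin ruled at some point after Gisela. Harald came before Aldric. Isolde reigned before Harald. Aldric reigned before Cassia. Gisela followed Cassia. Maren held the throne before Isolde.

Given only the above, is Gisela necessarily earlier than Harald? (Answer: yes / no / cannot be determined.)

Tracing the constraints gives Harald → Aldric → Cassia → Gisela, so Harald must come before Gisela.
That means Gisela cannot be before Harald.

no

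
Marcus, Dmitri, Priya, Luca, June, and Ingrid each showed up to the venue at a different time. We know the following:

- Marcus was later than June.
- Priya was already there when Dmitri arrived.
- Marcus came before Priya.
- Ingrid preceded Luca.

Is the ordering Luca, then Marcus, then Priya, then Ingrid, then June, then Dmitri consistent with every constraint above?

no

The constraints require June before Marcus, but in the proposed sequence Marcus appears ahead of June. That one violation is enough.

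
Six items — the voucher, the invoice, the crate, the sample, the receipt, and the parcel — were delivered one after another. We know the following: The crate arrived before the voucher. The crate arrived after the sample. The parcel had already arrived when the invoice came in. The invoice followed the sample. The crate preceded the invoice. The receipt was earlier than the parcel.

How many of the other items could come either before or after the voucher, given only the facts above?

3

Forced before the voucher: the crate and the sample.
That leaves the invoice, the parcel, and the receipt with no forced order relative to the voucher — 3.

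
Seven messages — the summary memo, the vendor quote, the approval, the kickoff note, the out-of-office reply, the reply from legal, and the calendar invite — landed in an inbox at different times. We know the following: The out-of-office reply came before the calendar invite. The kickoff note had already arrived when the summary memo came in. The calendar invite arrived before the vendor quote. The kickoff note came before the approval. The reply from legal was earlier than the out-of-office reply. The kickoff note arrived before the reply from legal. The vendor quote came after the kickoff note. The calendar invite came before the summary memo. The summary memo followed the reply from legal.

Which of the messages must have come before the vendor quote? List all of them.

the calendar invite, the kickoff note, the out-of-office reply, the reply from legal

Directly stated before the vendor quote: the calendar invite and the kickoff note.
The out-of-office reply reaches the vendor quote via the out-of-office reply → the calendar invite → the vendor quote.
The reply from legal reaches the vendor quote via the reply from legal → the out-of-office reply → the calendar invite → the vendor quote.
No chain forces the approval (or any of the others) ahead of the vendor quote.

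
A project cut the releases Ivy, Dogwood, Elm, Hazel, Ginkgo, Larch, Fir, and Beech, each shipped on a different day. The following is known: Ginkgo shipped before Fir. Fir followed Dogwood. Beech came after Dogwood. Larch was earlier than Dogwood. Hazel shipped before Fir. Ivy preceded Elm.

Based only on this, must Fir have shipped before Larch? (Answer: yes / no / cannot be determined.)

no

Tracing the constraints gives Larch → Dogwood → Fir, so Larch must come before Fir.
That means Fir cannot be before Larch.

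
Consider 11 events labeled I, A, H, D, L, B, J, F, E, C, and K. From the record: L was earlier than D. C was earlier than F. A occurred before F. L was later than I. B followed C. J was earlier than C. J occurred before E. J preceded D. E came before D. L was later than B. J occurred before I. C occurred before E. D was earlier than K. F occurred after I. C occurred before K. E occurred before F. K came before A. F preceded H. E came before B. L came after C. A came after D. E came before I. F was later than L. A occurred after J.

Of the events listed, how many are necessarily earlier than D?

6

Directly stated before D: E, J, and L.
B reaches D via B → L → D.
C reaches D via C → E → D.
I reaches D via I → L → D.
No chain forces F (or any of the others) ahead of D.
That's B, C, E, I, J, and L — 6 in all.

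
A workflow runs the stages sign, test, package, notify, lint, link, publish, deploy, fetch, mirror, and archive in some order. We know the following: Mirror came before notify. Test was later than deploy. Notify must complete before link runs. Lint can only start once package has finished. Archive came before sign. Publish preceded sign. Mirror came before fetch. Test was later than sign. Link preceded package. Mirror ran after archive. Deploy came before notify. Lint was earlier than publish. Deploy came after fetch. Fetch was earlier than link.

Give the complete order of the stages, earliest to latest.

The constraints fix every adjacent pair, so only one ordering works:
archive → mirror → fetch → deploy → notify → link → package → lint → publish → sign → test.

archive, mirror, fetch, deploy, notify, link, package, lint, publish, sign, test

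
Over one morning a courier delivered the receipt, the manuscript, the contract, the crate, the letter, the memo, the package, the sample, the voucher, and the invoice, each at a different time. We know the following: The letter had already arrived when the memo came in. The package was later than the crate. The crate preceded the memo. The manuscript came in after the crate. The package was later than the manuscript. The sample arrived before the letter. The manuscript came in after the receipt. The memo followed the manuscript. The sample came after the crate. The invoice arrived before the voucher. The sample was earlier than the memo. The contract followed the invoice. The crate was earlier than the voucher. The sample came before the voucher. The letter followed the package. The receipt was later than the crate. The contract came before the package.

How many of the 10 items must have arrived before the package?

Directly stated before the package: the contract, the crate, and the manuscript.
The invoice reaches the package via the invoice → the contract → the package.
The receipt reaches the package via the receipt → the manuscript → the package.
That's the contract, the crate, the invoice, the manuscript, and the receipt — 5 in all.

5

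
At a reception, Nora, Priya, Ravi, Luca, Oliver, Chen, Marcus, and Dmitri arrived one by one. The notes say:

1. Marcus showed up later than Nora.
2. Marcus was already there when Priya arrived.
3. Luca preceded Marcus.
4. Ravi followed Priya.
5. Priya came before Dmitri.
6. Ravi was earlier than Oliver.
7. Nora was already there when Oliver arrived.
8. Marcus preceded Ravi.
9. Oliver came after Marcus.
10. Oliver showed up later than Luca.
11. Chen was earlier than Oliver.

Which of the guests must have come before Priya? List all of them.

Luca, Marcus, Nora

Directly stated before Priya: Marcus.
Luca reaches Priya via Luca → Marcus → Priya.
Nora reaches Priya via Nora → Marcus → Priya.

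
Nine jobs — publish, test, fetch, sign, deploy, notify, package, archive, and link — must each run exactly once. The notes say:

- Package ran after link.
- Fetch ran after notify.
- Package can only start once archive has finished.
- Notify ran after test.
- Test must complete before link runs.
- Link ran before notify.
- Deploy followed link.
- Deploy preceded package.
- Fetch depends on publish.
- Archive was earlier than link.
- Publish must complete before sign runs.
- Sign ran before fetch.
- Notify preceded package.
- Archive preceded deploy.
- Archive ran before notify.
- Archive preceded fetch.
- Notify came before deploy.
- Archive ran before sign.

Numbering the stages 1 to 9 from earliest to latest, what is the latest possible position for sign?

8

Sign must come before fetch — 1 stage forced after it.
Everything else can be placed before sign in some valid order, so sign can sit as late as position 9 − 1 = 8.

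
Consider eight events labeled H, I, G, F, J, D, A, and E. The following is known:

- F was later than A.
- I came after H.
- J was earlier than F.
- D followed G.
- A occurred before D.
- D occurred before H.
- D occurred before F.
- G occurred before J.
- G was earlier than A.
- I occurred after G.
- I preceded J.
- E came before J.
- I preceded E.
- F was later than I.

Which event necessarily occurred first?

G

G has a chain of constraints placing it before every other event, so G must be first.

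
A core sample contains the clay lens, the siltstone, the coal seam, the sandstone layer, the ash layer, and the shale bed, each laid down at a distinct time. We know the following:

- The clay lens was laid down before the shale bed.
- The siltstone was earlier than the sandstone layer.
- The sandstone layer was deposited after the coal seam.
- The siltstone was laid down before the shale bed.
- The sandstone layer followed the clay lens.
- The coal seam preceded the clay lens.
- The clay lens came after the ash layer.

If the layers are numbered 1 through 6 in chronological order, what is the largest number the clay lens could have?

4

The clay lens must come before the sandstone layer and the shale bed — 2 layers forced after it.
Everything else can be placed before the clay lens in some valid order, so the clay lens can sit as late as position 6 − 2 = 4.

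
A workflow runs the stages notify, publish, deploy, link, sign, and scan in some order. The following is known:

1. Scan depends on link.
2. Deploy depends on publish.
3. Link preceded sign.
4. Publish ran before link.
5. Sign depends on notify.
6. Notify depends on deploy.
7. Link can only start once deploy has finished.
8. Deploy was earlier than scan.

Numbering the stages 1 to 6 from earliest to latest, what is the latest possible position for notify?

Notify must come before sign — 1 stage forced after it.
Everything else can be placed before notify in some valid order, so notify can sit as late as position 6 − 1 = 5.

5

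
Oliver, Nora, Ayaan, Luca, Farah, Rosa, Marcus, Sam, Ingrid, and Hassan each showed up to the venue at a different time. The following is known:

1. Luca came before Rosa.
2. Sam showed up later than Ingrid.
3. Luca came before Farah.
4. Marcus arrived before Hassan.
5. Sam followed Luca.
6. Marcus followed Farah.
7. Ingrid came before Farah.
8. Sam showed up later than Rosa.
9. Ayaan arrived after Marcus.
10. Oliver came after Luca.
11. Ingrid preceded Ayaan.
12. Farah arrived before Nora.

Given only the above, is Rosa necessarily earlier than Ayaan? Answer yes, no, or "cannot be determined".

No chain of stated constraints runs from Rosa to Ayaan, and none runs from Ayaan to Rosa either.
So the relative order of Rosa and Ayaan is not fixed by the given facts.

cannot be determined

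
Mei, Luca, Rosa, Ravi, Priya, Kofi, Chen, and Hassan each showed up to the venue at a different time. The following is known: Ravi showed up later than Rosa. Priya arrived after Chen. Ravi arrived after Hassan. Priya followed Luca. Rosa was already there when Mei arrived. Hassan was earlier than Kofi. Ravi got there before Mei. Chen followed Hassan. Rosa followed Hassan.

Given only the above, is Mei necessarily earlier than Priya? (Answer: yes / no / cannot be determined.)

cannot be determined

No chain of stated constraints runs from Mei to Priya, and none runs from Priya to Mei either.
So the relative order of Mei and Priya is not fixed by the given facts.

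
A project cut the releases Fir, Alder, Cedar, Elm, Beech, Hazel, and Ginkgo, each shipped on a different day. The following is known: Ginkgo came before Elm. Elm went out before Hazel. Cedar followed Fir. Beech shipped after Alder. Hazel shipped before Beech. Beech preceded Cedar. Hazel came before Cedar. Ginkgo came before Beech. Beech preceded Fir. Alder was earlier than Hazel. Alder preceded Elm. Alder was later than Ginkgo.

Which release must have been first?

Ginkgo has a chain of constraints placing it before every other release, so Ginkgo must be first.

Ginkgo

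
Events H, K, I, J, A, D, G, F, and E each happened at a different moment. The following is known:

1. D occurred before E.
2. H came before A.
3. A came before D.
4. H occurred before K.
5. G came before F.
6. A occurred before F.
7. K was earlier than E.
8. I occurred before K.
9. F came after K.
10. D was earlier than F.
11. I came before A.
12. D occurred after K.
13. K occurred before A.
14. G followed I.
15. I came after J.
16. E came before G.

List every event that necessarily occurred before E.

Directly stated before E: D and K.
A reaches E via A → D → E.
H reaches E via H → K → E.
I reaches E via I → K → E.
Likewise J reaches E by chaining the stated constraints.

A, D, H, I, J, K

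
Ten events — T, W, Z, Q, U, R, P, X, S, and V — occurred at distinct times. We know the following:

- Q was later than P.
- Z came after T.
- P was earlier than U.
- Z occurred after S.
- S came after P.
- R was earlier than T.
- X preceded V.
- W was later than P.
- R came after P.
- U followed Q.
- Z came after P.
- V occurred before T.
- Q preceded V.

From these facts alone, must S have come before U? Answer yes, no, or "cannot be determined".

cannot be determined

No chain of stated constraints runs from S to U, and none runs from U to S either.
So the relative order of S and U is not fixed by the given facts.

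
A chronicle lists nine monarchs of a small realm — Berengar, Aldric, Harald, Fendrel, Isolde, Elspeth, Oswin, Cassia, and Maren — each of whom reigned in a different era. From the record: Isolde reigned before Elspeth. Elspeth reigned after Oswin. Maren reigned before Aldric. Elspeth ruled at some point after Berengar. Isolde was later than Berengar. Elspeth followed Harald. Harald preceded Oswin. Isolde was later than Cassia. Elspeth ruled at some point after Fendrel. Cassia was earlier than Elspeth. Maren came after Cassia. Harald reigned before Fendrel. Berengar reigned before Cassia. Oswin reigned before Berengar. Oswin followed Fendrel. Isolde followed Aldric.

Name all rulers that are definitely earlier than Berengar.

Fendrel, Harald, Oswin

Directly stated before Berengar: Oswin.
Fendrel reaches Berengar via Fendrel → Oswin → Berengar.
Harald reaches Berengar via Harald → Oswin → Berengar.
No chain forces Maren (or any of the others) ahead of Berengar.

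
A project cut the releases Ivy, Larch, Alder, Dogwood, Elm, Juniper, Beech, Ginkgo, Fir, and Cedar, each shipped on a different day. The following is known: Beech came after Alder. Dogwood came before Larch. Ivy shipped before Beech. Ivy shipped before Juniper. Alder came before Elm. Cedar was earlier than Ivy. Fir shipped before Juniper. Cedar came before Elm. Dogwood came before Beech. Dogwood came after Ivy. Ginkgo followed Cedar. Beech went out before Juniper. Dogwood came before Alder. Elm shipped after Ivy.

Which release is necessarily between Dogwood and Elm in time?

Alder

Tracing the constraints gives Dogwood → Alder → Elm, so Alder sits after Dogwood and before Elm.
No other release is forced both after Dogwood and before Elm.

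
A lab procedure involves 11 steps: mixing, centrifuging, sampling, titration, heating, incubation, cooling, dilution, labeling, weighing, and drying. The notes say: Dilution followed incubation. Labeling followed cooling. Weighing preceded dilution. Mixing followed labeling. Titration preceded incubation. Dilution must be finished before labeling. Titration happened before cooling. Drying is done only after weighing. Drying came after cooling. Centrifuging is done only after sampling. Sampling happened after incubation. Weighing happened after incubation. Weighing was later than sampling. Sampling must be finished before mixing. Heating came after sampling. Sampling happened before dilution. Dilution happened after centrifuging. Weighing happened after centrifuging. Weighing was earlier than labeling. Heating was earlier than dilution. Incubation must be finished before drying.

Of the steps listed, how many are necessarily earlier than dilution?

Directly stated before dilution: centrifuging, heating, incubation, sampling, and weighing.
Titration reaches dilution via titration → incubation → dilution.
No chain forces labeling (or any of the others) ahead of dilution.
That's centrifuging, heating, incubation, sampling, titration, and weighing — 6 in all.

6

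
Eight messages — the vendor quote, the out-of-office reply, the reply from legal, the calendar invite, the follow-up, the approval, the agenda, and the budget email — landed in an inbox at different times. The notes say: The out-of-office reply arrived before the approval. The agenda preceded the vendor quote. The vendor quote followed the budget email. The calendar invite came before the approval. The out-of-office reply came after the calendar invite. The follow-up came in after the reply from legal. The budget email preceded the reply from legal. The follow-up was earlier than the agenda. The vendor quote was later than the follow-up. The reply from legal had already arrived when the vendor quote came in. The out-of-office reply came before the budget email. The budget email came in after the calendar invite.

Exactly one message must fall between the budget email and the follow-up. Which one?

the reply from legal

Tracing the constraints gives the budget email → the reply from legal → the follow-up, so the reply from legal sits after the budget email and before the follow-up.
No other message is forced both after the budget email and before the follow-up.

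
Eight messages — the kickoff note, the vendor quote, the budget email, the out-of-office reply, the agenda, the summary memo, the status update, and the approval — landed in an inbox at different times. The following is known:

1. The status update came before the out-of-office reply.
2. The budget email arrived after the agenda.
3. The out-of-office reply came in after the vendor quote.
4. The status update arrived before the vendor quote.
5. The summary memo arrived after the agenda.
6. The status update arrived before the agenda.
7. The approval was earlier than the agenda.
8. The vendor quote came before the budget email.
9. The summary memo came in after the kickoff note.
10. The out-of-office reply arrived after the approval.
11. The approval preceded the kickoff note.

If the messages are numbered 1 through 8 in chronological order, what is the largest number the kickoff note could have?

The kickoff note must come before the summary memo — 1 message forced after it.
Everything else can be placed before the kickoff note in some valid order, so the kickoff note can sit as late as position 8 − 1 = 7.

7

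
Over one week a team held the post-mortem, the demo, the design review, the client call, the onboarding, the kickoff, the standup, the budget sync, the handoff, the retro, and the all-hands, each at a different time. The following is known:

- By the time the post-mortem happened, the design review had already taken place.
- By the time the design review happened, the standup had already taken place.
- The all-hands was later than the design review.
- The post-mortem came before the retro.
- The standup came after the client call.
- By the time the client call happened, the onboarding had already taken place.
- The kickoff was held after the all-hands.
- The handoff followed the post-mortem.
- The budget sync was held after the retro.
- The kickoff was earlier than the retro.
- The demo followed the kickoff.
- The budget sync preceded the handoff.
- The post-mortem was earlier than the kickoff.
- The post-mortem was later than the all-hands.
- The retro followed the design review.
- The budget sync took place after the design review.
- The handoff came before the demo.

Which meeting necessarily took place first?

The onboarding has a chain of constraints placing it before every other meeting, so the onboarding must be first.

the onboarding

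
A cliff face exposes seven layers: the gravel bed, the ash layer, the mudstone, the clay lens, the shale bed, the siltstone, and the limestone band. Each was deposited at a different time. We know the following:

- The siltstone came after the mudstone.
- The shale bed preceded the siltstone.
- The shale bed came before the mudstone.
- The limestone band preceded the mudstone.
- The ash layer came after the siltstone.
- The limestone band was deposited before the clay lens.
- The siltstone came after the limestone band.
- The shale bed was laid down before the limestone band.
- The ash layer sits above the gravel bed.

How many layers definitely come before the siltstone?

Directly stated before the siltstone: the limestone band, the mudstone, and the shale bed.
No chain forces the ash layer (or any of the others) ahead of the siltstone.
That's the limestone band, the mudstone, and the shale bed — 3 in all.

3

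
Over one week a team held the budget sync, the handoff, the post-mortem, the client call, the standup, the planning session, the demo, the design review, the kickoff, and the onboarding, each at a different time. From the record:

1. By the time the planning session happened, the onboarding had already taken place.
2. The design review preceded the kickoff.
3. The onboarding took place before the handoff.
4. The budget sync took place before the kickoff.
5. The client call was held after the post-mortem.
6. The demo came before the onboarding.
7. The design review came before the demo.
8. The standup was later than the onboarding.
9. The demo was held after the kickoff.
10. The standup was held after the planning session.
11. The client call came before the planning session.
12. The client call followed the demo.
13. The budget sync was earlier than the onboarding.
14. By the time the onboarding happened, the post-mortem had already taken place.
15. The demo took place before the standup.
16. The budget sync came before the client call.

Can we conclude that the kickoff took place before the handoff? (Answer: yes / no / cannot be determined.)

Chain the constraints: the kickoff → the demo → the onboarding → the handoff. Each link is directly stated, so the kickoff comes before the handoff.

yes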